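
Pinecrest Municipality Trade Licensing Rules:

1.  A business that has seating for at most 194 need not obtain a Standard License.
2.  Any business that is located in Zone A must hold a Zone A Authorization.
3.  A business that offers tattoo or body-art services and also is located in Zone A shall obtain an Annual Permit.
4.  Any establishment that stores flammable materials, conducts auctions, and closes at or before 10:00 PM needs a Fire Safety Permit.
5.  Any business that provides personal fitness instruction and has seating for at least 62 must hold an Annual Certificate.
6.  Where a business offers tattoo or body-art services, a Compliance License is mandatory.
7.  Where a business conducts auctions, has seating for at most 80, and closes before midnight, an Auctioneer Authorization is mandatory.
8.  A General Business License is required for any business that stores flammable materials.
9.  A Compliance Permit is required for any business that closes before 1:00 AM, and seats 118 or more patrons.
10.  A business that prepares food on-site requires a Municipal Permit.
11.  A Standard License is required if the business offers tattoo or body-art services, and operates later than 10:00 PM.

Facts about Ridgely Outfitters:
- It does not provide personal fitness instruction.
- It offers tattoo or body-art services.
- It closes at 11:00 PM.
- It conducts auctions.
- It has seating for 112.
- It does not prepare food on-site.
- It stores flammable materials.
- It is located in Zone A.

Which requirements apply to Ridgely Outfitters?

1. seating 112 ≤ 194 → exempt from Standard License.
2. is located in Zone A → Zone A Authorization required.
3. offers tattoo or body-art services; is located in Zone A → Annual Permit required.
4. stores flammable materials; conducts auctions; closes 11:00 PM, after 10:00 PM → Fire Safety Permit not required.
5. does not provide personal fitness instruction; seating 112 ≥ 62 → Annual Certificate not required.
6. offers tattoo or body-art services → Compliance License required.
7. conducts auctions; seating 112 > 80; closes 11:00 PM, at/before midnight → Auctioneer Authorization not required.
8. stores flammable materials → General Business License required.
9. closes 11:00 PM, at/before 1:00 AM; seating 112 < 118 → Compliance Permit not required.
10. does not prepare food on-site → Municipal Permit not required.
11. offers tattoo or body-art services; closes 11:00 PM, after 10:00 PM → Standard License required.

Annual Permit, Compliance License, General Business License, Zone A Authorization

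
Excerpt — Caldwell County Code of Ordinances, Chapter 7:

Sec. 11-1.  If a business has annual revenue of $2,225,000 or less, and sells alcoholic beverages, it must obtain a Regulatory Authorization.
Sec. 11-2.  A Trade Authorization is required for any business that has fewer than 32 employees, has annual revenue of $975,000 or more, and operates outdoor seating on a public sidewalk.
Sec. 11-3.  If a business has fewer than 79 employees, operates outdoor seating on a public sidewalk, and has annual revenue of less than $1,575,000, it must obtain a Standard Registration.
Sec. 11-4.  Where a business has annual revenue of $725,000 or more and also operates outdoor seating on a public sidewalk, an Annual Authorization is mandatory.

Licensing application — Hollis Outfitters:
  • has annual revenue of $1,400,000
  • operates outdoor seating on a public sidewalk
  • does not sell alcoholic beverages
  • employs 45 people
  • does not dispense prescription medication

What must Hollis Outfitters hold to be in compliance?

Sec. 11-1. revenue $1,400,000 ≤ $2,225,000; does not sell alcoholic beverages → Regulatory Authorization not required.
Sec. 11-2. employees 45 ≥ 32; revenue $1,400,000 ≥ $975,000; operates outdoor seating on a public sidewalk → Trade Authorization not required.
Sec. 11-3. employees 45 < 79; operates outdoor seating on a public sidewalk; revenue $1,400,000 < $1,575,000 → Standard Registration required.
Sec. 11-4. revenue $1,400,000 ≥ $725,000; operates outdoor seating on a public sidewalk → Annual Authorization required.

Annual Authorization, Standard Registration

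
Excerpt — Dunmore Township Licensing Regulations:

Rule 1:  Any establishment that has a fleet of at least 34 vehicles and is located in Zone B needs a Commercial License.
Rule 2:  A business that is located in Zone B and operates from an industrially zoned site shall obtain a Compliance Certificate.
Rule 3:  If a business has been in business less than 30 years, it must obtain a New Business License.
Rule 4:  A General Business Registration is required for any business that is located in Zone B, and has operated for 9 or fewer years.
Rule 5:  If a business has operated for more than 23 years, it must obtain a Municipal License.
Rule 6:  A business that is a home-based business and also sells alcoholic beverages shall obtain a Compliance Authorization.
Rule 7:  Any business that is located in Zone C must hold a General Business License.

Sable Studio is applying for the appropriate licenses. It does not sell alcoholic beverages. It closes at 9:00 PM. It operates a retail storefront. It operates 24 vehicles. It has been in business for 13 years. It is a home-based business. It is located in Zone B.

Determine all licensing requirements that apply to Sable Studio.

New Business License

Rule 1: vehicles 24 < 34; is located in Zone B → Commercial License not required.
Rule 2: is located in Zone B; is a home-based business (not: operates from an industrially zoned site) → Compliance Certificate not required.
Rule 3: years in business 13 < 30 → New Business License required.
Rule 4: is located in Zone B; years in business 13 > 9 → General Business Registration not required.
Rule 5: years in business 13 ≤ 23 → Municipal License not required.
Rule 6: is a home-based business; does not sell alcoholic beverages → Compliance Authorization not required.
Rule 7: is located in Zone B (not: is located in Zone C) → General Business License not required.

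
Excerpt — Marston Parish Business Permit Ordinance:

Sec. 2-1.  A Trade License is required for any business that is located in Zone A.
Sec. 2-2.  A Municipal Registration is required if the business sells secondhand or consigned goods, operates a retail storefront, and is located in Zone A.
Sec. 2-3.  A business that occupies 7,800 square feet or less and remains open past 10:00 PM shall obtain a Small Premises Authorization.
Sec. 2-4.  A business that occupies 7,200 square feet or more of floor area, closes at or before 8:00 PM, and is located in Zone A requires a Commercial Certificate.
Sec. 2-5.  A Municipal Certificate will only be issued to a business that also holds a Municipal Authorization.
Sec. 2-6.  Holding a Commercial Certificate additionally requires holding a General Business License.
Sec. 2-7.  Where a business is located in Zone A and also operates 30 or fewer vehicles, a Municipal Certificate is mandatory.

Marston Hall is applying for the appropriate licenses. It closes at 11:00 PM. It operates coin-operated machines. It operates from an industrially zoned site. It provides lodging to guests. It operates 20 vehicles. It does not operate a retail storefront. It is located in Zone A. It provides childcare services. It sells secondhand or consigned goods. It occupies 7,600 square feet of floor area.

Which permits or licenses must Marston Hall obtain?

Sec. 2-1. is located in Zone A → Trade License required.
Sec. 2-2. sells secondhand or consigned goods; does not operate a retail storefront; is located in Zone A → Municipal Registration not required.
Sec. 2-3. floor area 7,600 square feet ≤ 7,800 square feet; closes 11:00 PM, after 10:00 PM → Small Premises Authorization required.
Sec. 2-4. floor area 7,600 square feet ≥ 7,200 square feet; closes 11:00 PM, after 8:00 PM; is located in Zone A → Commercial Certificate not required.
Sec. 2-5. Municipal Certificate is required → Municipal Authorization also required.
Sec. 2-6. Commercial Certificate is not required → no effect.
Sec. 2-7. is located in Zone A; vehicles 20 ≤ 30 → Municipal Certificate required.

Municipal Authorization, Municipal Certificate, Small Premises Authorization, Trade License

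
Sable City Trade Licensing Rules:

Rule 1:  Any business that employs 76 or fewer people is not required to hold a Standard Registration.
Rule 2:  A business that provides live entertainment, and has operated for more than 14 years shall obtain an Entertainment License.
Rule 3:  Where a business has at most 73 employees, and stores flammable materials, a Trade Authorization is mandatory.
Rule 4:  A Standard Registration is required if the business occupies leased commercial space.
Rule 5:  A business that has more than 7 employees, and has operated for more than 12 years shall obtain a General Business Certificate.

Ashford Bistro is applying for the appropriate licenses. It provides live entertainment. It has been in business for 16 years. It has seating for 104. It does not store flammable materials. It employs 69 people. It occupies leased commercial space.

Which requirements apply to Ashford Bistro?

Rule 1: employees 69 ≤ 76 → exempt from Standard Registration.
Rule 2: provides live entertainment; years in business 16 > 14 → Entertainment License required.
Rule 3: employees 69 ≤ 73; does not store flammable materials → Trade Authorization not required.
Rule 4: occupies leased commercial space → Standard Registration required.
Rule 5: employees 69 > 7; years in business 16 > 12 → General Business Certificate required.

Entertainment License, General Business Certificate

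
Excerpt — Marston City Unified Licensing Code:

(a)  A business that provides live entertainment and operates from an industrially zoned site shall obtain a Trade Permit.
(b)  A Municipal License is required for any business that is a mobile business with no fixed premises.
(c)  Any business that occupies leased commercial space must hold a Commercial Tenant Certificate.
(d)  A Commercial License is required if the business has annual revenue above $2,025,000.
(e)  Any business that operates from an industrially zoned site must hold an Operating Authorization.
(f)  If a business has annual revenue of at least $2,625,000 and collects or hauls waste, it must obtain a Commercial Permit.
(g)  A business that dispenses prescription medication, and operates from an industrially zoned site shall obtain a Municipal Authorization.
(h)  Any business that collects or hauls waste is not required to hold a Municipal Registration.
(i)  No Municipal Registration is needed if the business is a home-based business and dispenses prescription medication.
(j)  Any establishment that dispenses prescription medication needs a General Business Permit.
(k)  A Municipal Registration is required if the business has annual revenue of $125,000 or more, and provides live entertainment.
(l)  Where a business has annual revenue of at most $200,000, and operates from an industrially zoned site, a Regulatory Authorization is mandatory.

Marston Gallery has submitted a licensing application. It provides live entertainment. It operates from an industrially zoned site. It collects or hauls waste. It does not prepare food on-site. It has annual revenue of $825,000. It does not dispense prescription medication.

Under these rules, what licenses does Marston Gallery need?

(a) provides live entertainment; operates from an industrially zoned site → Trade Permit required.
(b) operates from an industrially zoned site (not: is a mobile business with no fixed premises) → Municipal License not required.
(c) operates from an industrially zoned site (not: occupies leased commercial space) → Commercial Tenant Certificate not required.
(d) revenue $825,000 ≤ $2,025,000 → Commercial License not required.
(e) operates from an industrially zoned site → Operating Authorization required.
(f) revenue $825,000 < $2,625,000; collects or hauls waste → Commercial Permit not required.
(g) does not dispense prescription medication; operates from an industrially zoned site → Municipal Authorization not required.
(h) collects or hauls waste → exempt from Municipal Registration.
(i) operates from an industrially zoned site (not: is a home-based business); does not dispense prescription medication → Municipal Registration exemption does not apply.
(j) does not dispense prescription medication → General Business Permit not required.
(k) revenue $825,000 ≥ $125,000; provides live entertainment → Municipal Registration required.
(l) revenue $825,000 > $200,000; operates from an industrially zoned site → Regulatory Authorization not required.

Operating Authorization, Trade Permit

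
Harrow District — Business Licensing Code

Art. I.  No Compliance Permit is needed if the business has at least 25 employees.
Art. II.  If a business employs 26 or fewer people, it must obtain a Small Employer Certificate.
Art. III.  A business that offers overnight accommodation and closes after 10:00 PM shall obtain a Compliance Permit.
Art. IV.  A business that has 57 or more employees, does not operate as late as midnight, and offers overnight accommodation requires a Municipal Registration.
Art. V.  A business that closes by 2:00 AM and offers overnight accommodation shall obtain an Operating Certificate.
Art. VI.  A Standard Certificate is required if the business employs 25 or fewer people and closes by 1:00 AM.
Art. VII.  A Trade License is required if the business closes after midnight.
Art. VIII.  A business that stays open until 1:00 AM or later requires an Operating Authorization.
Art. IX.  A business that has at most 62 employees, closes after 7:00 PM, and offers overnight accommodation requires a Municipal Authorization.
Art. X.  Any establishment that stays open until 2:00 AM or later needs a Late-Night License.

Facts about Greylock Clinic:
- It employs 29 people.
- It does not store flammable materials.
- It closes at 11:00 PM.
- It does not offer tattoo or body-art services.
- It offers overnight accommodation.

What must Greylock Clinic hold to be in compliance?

Municipal Authorization, Operating Certificate

Art. I. employees 29 ≥ 25 → exempt from Compliance Permit.
Art. II. employees 29 > 26 → Small Employer Certificate not required.
Art. III. offers overnight accommodation; closes 11:00 PM, after 10:00 PM → Compliance Permit required.
Art. IV. employees 29 < 57; closes 11:00 PM, at/before midnight; offers overnight accommodation → Municipal Registration not required.
Art. V. closes 11:00 PM, at/before 2:00 AM; offers overnight accommodation → Operating Certificate required.
Art. VI. employees 29 > 25; closes 11:00 PM, at/before 1:00 AM → Standard Certificate not required.
Art. VII. closes 11:00 PM, at/before midnight → Trade License not required.
Art. VIII. closes 11:00 PM, at/before 1:00 AM → Operating Authorization not required.
Art. IX. employees 29 ≤ 62; closes 11:00 PM, after 7:00 PM; offers overnight accommodation → Municipal Authorization required.
Art. X. closes 11:00 PM, at/before 2:00 AM → Late-Night License not required.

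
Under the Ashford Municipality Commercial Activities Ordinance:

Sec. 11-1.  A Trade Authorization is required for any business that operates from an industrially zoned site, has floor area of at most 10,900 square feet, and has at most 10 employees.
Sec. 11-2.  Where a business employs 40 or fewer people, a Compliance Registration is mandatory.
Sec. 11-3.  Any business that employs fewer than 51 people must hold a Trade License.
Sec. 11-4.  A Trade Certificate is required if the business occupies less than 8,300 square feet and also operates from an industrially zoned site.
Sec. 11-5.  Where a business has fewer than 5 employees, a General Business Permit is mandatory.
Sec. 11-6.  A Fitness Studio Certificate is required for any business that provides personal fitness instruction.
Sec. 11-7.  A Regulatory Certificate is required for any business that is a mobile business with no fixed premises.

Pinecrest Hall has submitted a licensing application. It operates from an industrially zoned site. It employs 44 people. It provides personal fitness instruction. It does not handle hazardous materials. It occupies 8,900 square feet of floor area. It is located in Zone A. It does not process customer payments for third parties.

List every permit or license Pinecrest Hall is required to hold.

Sec. 11-1. operates from an industrially zoned site; floor area 8,900 square feet ≤ 10,900 square feet; employees 44 > 10 → Trade Authorization not required.
Sec. 11-2. employees 44 > 40 → Compliance Registration not required.
Sec. 11-3. employees 44 < 51 → Trade License required.
Sec. 11-4. floor area 8,900 square feet ≥ 8,300 square feet; operates from an industrially zoned site → Trade Certificate not required.
Sec. 11-5. employees 44 ≥ 5 → General Business Permit not required.
Sec. 11-6. provides personal fitness instruction → Fitness Studio Certificate required.
Sec. 11-7. operates from an industrially zoned site (not: is a mobile business with no fixed premises) → Regulatory Certificate not required.

Fitness Studio Certificate, Trade License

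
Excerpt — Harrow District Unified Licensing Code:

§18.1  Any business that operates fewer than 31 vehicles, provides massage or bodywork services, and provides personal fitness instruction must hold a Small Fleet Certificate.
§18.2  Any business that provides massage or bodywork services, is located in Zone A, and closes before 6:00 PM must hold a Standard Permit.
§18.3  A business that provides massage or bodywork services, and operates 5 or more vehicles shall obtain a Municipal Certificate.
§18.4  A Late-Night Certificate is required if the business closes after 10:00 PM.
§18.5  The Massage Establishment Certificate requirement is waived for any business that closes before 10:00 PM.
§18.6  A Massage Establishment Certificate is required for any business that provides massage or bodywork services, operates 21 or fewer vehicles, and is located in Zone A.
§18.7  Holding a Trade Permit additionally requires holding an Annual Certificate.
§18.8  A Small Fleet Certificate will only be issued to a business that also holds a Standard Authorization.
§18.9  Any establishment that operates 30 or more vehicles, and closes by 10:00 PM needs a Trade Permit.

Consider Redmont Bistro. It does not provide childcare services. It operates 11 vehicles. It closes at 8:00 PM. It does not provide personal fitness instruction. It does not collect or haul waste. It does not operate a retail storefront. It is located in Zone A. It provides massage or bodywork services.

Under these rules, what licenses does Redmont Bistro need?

Municipal Certificate

§18.1 vehicles 11 < 31; provides massage or bodywork services; does not provide personal fitness instruction → Small Fleet Certificate not required.
§18.2 provides massage or bodywork services; is located in Zone A; closes 8:00 PM, after 6:00 PM → Standard Permit not required.
§18.3 provides massage or bodywork services; vehicles 11 ≥ 5 → Municipal Certificate required.
§18.4 closes 8:00 PM, at/before 10:00 PM → Late-Night Certificate not required.
§18.5 closes 8:00 PM, at/before 10:00 PM → exempt from Massage Establishment Certificate.
§18.6 provides massage or bodywork services; vehicles 11 ≤ 21; is located in Zone A → Massage Establishment Certificate required.
§18.7 Trade Permit is not required → no effect.
§18.8 Small Fleet Certificate is not required → no effect.
§18.9 vehicles 11 < 30; closes 8:00 PM, at/before 10:00 PM → Trade Permit not required.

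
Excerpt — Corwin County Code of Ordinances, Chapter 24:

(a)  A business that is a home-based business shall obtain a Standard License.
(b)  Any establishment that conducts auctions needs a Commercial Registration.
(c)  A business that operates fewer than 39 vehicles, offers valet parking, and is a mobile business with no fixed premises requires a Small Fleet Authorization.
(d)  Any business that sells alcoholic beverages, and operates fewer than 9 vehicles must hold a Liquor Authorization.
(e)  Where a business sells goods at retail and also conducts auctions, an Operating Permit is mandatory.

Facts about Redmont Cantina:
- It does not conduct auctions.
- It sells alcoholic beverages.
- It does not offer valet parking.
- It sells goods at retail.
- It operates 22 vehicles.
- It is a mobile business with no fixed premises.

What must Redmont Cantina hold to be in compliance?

None

(a) is a mobile business with no fixed premises (not: is a home-based business) → Standard License not required.
(b) does not conduct auctions → Commercial Registration not required.
(c) vehicles 22 < 39; does not offer valet parking; is a mobile business with no fixed premises → Small Fleet Authorization not required.
(d) sells alcoholic beverages; vehicles 22 ≥ 9 → Liquor Authorization not required.
(e) sells goods at retail; does not conduct auctions → Operating Permit not required.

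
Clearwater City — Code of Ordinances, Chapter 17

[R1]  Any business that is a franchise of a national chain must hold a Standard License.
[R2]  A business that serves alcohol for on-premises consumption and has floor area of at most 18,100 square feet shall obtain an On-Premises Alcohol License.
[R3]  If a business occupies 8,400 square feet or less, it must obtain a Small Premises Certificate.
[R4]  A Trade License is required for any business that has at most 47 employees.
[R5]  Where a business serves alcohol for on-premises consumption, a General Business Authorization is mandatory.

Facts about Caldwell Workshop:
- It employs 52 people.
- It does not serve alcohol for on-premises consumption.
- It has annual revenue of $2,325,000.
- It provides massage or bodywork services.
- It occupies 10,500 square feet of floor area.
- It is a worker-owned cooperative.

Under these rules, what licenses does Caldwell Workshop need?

[R1] is a worker-owned cooperative (not: is a franchise of a national chain) → Standard License not required.
[R2] does not serve alcohol for on-premises consumption; floor area 10,500 square feet ≤ 18,100 square feet → On-Premises Alcohol License not required.
[R3] floor area 10,500 square feet > 8,400 square feet → Small Premises Certificate not required.
[R4] employees 52 > 47 → Trade License not required.
[R5] does not serve alcohol for on-premises consumption → General Business Authorization not required.

None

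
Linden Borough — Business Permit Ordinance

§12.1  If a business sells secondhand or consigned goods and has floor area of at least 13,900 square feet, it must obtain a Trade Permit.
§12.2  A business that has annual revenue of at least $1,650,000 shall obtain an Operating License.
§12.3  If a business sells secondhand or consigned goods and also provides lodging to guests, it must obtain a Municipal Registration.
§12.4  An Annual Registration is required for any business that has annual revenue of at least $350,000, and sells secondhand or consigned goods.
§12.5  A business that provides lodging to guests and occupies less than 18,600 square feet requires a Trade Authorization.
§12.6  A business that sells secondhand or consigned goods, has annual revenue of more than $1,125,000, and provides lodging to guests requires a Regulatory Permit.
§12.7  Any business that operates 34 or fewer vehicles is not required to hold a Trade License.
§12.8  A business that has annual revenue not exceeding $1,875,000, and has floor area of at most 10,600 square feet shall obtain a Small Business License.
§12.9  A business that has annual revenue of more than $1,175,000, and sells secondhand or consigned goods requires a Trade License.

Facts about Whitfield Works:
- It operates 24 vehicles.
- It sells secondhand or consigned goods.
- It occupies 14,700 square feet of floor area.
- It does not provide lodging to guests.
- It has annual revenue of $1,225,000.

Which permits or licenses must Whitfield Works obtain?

Annual Registration, Trade Permit

§12.1 sells secondhand or consigned goods; floor area 14,700 square feet ≥ 13,900 square feet → Trade Permit required.
§12.2 revenue $1,225,000 < $1,650,000 → Operating License not required.
§12.3 sells secondhand or consigned goods; does not provide lodging to guests → Municipal Registration not required.
§12.4 revenue $1,225,000 ≥ $350,000; sells secondhand or consigned goods → Annual Registration required.
§12.5 does not provide lodging to guests; floor area 14,700 square feet < 18,600 square feet → Trade Authorization not required.
§12.6 sells secondhand or consigned goods; revenue $1,225,000 > $1,125,000; does not provide lodging to guests → Regulatory Permit not required.
§12.7 vehicles 24 ≤ 34 → exempt from Trade License.
§12.8 revenue $1,225,000 ≤ $1,875,000; floor area 14,700 square feet > 10,600 square feet → Small Business License not required.
§12.9 revenue $1,225,000 > $1,175,000; sells secondhand or consigned goods → Trade License required.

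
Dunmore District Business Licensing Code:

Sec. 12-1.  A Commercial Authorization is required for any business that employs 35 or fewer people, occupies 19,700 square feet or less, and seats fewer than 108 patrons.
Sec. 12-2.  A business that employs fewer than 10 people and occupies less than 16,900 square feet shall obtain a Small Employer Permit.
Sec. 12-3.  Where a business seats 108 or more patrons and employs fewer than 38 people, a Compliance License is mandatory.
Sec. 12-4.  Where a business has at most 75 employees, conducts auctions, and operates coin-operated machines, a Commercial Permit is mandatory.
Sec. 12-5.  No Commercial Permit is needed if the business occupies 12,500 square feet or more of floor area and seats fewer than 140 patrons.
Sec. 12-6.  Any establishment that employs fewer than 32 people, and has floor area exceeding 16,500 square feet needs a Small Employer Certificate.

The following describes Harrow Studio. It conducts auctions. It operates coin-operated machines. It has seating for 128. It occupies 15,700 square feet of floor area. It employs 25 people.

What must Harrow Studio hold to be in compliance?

Compliance License

Sec. 12-1. employees 25 ≤ 35; floor area 15,700 square feet ≤ 19,700 square feet; seating 128 ≥ 108 → Commercial Authorization not required.
Sec. 12-2. employees 25 ≥ 10; floor area 15,700 square feet < 16,900 square feet → Small Employer Permit not required.
Sec. 12-3. seating 128 ≥ 108; employees 25 < 38 → Compliance License required.
Sec. 12-4. employees 25 ≤ 75; conducts auctions; operates coin-operated machines → Commercial Permit required.
Sec. 12-5. floor area 15,700 square feet ≥ 12,500 square feet; seating 128 < 140 → exempt from Commercial Permit.
Sec. 12-6. employees 25 < 32; floor area 15,700 square feet ≤ 16,500 square feet → Small Employer Certificate not required.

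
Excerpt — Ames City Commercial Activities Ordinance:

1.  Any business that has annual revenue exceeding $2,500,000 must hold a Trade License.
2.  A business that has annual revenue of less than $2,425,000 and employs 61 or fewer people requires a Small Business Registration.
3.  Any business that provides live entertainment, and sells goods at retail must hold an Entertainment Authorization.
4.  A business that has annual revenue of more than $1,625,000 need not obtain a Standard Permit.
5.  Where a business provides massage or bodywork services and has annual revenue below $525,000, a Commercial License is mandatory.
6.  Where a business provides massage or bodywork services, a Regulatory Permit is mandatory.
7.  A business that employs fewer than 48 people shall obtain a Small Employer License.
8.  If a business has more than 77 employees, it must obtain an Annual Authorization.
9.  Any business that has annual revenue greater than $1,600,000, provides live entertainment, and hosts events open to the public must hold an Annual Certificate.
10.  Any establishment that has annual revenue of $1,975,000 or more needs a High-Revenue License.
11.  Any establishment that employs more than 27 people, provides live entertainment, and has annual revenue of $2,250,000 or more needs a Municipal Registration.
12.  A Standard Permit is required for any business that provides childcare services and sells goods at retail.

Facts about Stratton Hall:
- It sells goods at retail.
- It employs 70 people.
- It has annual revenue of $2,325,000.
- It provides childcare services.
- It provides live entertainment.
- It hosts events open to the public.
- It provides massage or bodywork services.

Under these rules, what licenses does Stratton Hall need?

Annual Certificate, Entertainment Authorization, High-Revenue License, Municipal Registration, Regulatory Permit

1. revenue $2,325,000 ≤ $2,500,000 → Trade License not required.
2. revenue $2,325,000 < $2,425,000; employees 70 > 61 → Small Business Registration not required.
3. provides live entertainment; sells goods at retail → Entertainment Authorization required.
4. revenue $2,325,000 > $1,625,000 → exempt from Standard Permit.
5. provides massage or bodywork services; revenue $2,325,000 ≥ $525,000 → Commercial License not required.
6. provides massage or bodywork services → Regulatory Permit required.
7. employees 70 ≥ 48 → Small Employer License not required.
8. employees 70 ≤ 77 → Annual Authorization not required.
9. revenue $2,325,000 > $1,600,000; provides live entertainment; hosts events open to the public → Annual Certificate required.
10. revenue $2,325,000 ≥ $1,975,000 → High-Revenue License required.
11. employees 70 > 27; provides live entertainment; revenue $2,325,000 ≥ $2,250,000 → Municipal Registration required.
12. provides childcare services; sells goods at retail → Standard Permit required.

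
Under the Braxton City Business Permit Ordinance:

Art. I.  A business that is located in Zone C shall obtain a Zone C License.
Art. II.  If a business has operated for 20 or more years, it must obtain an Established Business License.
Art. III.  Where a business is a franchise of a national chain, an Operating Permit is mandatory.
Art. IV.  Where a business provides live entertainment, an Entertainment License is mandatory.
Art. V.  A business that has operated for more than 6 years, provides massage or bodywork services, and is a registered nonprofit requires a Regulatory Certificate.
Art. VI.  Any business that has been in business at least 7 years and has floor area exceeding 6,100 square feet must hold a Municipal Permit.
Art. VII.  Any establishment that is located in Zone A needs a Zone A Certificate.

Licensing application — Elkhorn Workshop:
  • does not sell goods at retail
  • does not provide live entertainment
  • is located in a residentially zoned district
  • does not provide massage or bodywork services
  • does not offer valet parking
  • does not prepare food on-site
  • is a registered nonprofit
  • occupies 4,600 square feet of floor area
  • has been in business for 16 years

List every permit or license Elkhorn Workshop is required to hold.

None

Art. I. is located in a residentially zoned district (not: is located in Zone C) → Zone C License not required.
Art. II. years in business 16 < 20 → Established Business License not required.
Art. III. is a registered nonprofit (not: is a franchise of a national chain) → Operating Permit not required.
Art. IV. does not provide live entertainment → Entertainment License not required.
Art. V. years in business 16 > 6; does not provide massage or bodywork services; is a registered nonprofit → Regulatory Certificate not required.
Art. VI. years in business 16 ≥ 7; floor area 4,600 square feet ≤ 6,100 square feet → Municipal Permit not required.
Art. VII. is located in a residentially zoned district (not: is located in Zone A) → Zone A Certificate not required.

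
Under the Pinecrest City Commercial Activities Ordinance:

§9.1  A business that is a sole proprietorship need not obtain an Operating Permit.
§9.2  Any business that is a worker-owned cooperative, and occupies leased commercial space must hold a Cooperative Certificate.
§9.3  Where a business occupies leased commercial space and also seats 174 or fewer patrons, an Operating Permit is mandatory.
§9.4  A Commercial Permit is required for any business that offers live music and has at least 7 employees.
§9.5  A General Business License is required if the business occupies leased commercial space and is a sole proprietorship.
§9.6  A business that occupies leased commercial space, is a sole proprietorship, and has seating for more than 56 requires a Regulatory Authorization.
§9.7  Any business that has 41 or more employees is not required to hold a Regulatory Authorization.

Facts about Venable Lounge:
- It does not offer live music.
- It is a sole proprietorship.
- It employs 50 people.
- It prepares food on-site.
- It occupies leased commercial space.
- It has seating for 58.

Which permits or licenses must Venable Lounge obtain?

§9.1 is a sole proprietorship → exempt from Operating Permit.
§9.2 is a sole proprietorship (not: is a worker-owned cooperative); occupies leased commercial space → Cooperative Certificate not required.
§9.3 occupies leased commercial space; seating 58 ≤ 174 → Operating Permit required.
§9.4 does not offer live music; employees 50 ≥ 7 → Commercial Permit not required.
§9.5 occupies leased commercial space; is a sole proprietorship → General Business License required.
§9.6 occupies leased commercial space; is a sole proprietorship; seating 58 > 56 → Regulatory Authorization required.
§9.7 employees 50 ≥ 41 → exempt from Regulatory Authorization.

General Business License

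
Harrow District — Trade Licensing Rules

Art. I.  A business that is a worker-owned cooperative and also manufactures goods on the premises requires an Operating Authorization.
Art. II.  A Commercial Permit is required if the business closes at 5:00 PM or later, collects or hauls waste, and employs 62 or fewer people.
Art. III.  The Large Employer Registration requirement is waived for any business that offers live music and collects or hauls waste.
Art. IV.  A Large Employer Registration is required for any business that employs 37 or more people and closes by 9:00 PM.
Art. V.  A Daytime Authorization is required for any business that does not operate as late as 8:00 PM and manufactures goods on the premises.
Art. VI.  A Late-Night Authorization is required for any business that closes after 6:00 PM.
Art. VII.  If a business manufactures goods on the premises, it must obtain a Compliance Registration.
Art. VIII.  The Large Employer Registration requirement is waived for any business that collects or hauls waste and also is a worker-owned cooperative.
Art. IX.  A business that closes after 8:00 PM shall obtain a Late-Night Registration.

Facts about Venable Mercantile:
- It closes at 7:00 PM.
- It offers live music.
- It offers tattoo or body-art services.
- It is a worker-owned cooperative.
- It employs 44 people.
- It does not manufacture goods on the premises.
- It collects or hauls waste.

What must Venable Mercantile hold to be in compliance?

Commercial Permit, Late-Night Authorization

Art. I. is a worker-owned cooperative; does not manufacture goods on the premises → Operating Authorization not required.
Art. II. closes 7:00 PM, after 5:00 PM; collects or hauls waste; employees 44 ≤ 62 → Commercial Permit required.
Art. III. offers live music; collects or hauls waste → exempt from Large Employer Registration.
Art. IV. employees 44 ≥ 37; closes 7:00 PM, at/before 9:00 PM → Large Employer Registration required.
Art. V. closes 7:00 PM, at/before 8:00 PM; does not manufacture goods on the premises → Daytime Authorization not required.
Art. VI. closes 7:00 PM, after 6:00 PM → Late-Night Authorization required.
Art. VII. does not manufacture goods on the premises → Compliance Registration not required.
Art. VIII. collects or hauls waste; is a worker-owned cooperative → exempt from Large Employer Registration.
Art. IX. closes 7:00 PM, at/before 8:00 PM → Late-Night Registration not required.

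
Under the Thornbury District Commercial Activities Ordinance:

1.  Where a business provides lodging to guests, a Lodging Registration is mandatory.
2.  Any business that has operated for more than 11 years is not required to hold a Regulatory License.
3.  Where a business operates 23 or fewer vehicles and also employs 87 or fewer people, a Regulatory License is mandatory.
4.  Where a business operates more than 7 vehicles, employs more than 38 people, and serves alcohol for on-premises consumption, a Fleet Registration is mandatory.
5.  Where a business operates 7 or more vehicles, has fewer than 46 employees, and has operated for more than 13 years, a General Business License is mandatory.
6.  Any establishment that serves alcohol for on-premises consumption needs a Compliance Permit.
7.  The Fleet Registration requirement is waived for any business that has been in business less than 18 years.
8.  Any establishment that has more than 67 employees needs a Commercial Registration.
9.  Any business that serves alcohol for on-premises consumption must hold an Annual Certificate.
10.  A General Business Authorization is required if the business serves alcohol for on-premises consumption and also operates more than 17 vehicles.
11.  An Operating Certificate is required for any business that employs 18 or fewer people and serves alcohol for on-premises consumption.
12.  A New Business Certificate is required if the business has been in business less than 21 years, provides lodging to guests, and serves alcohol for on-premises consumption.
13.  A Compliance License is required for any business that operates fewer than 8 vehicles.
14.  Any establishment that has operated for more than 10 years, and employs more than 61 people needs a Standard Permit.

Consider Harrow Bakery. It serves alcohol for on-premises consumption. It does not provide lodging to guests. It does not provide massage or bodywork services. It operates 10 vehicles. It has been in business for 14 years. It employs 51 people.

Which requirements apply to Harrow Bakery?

1. does not provide lodging to guests → Lodging Registration not required.
2. years in business 14 > 11 → exempt from Regulatory License.
3. vehicles 10 ≤ 23; employees 51 ≤ 87 → Regulatory License required.
4. vehicles 10 > 7; employees 51 > 38; serves alcohol for on-premises consumption → Fleet Registration required.
5. vehicles 10 ≥ 7; employees 51 ≥ 46; years in business 14 > 13 → General Business License not required.
6. serves alcohol for on-premises consumption → Compliance Permit required.
7. years in business 14 < 18 → exempt from Fleet Registration.
8. employees 51 ≤ 67 → Commercial Registration not required.
9. serves alcohol for on-premises consumption → Annual Certificate required.
10. serves alcohol for on-premises consumption; vehicles 10 ≤ 17 → General Business Authorization not required.
11. employees 51 > 18; serves alcohol for on-premises consumption → Operating Certificate not required.
12. years in business 14 < 21; does not provide lodging to guests; serves alcohol for on-premises consumption → New Business Certificate not required.
13. vehicles 10 ≥ 8 → Compliance License not required.
14. years in business 14 > 10; employees 51 ≤ 61 → Standard Permit not required.

Annual Certificate, Compliance Permit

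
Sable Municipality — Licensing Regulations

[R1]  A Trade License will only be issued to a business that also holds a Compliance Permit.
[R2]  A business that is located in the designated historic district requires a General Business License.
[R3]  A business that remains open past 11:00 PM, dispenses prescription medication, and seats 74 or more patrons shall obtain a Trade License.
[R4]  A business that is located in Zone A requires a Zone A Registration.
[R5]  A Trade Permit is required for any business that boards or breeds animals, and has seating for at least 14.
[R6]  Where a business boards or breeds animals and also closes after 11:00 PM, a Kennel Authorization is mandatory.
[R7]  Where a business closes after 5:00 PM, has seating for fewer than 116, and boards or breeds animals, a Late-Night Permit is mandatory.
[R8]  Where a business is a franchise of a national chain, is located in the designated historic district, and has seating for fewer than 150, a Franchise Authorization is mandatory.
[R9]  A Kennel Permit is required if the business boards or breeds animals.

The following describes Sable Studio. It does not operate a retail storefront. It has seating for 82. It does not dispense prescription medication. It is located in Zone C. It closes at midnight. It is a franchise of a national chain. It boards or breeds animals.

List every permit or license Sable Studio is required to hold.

[R1] Trade License is not required → no effect.
[R2] is located in Zone C (not: is located in the designated historic district) → General Business License not required.
[R3] closes midnight, after 11:00 PM; does not dispense prescription medication; seating 82 ≥ 74 → Trade License not required.
[R4] is located in Zone C (not: is located in Zone A) → Zone A Registration not required.
[R5] boards or breeds animals; seating 82 ≥ 14 → Trade Permit required.
[R6] boards or breeds animals; closes midnight, after 11:00 PM → Kennel Authorization required.
[R7] closes midnight, after 5:00 PM; seating 82 < 116; boards or breeds animals → Late-Night Permit required.
[R8] is a franchise of a national chain; is located in Zone C (not: is located in the designated historic district); seating 82 < 150 → Franchise Authorization not required.
[R9] boards or breeds animals → Kennel Permit required.

Kennel Authorization, Kennel Permit, Late-Night Permit, Trade Permit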